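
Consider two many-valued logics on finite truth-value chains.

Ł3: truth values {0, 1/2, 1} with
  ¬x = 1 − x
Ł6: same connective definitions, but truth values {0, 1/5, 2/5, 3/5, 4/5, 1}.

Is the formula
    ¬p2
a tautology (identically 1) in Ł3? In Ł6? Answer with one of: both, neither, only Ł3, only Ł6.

In Ł3: at p2 = 1/2 the value is 1/2 — not a tautology.
In Ł6: at p2 = 1/5 the value is 4/5 — not a tautology.

neither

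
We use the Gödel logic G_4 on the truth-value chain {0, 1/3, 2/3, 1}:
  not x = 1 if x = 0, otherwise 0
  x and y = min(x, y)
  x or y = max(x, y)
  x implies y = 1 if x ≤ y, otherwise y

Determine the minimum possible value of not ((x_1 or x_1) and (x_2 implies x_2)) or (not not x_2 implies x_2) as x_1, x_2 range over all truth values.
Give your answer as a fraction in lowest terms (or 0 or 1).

1/3

Take x_1 = 1/3, x_2 = 1/3:
x_1 or x_1 = 1/3 or 1/3 = 1/3
x_2 implies x_2 = 1/3 implies 1/3 = 1
(x_1 or x_1) and (x_2 implies x_2) = 1/3 and 1 = 1/3
not ((x_1 or x_1) and (x_2 implies x_2)) = not 1/3 = 0
not x_2 = not 1/3 = 0
not not x_2 = not 0 = 1
not not x_2 implies x_2 = 1 implies 1/3 = 1/3
not ((x_1 or x_1) and (x_2 implies x_2)) or (not not x_2 implies x_2) = 0 or 1/3 = 1/3
No assignment yields a value below 1/3, so this is the minimum.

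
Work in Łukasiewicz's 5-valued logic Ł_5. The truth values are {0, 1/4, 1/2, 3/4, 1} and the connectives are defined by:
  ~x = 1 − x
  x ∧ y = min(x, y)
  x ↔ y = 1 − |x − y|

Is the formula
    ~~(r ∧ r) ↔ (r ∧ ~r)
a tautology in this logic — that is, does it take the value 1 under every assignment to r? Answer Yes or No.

Counterexample: take r = 3/4.
r ∧ r = 3/4 ∧ 3/4 = 3/4
~(r ∧ r) = ~3/4 = 1/4
~~(r ∧ r) = ~1/4 = 3/4
~r = ~3/4 = 1/4
r ∧ ~r = 3/4 ∧ 1/4 = 1/4
~~(r ∧ r) ↔ (r ∧ ~r) = 3/4 ↔ 1/4 = 1/2
This gives 1/2 ≠ 1.

No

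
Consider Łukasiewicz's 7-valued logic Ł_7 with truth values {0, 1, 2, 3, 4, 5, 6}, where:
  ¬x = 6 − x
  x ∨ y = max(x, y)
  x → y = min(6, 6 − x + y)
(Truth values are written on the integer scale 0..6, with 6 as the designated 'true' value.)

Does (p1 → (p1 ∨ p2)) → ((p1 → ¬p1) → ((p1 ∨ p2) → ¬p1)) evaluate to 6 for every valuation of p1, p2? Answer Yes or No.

Counterexample: take p1 = 1, p2 = 6.
p1 ∨ p2 = 1 ∨ 6 = 6
p1 → (p1 ∨ p2) = 1 → 6 = 6
¬p1 = ¬1 = 5
p1 → ¬p1 = 1 → 5 = 6
p1 ∨ p2 = 1 ∨ 6 = 6
¬p1 = ¬1 = 5
(p1 ∨ p2) → ¬p1 = 6 → 5 = 5
(p1 → ¬p1) → ((p1 ∨ p2) → ¬p1) = 6 → 5 = 5
(p1 → (p1 ∨ p2)) → ((p1 → ¬p1) → ((p1 ∨ p2) → ¬p1)) = 6 → 5 = 5
This gives 5 ≠ 6.

No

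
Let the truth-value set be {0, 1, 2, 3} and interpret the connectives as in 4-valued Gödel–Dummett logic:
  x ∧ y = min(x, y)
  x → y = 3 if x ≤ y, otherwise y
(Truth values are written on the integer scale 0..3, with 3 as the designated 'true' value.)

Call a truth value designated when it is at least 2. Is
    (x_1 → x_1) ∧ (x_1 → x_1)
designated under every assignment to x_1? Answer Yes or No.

Yes

x_1 = 0 ↦ 3
x_1 = 1 ↦ 3
x_1 = 2 ↦ 3
x_1 = 3 ↦ 3
Every assignment gives a value ≥ 2.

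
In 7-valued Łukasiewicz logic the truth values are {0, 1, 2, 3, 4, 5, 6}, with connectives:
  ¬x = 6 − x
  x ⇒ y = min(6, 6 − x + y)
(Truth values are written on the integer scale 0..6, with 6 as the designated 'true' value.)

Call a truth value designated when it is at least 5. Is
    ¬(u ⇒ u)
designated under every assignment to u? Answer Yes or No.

Counterexample: take u = 0.
u ⇒ u = 0 ⇒ 0 = 6
¬(u ⇒ u) = ¬6 = 0
This gives 0, which is below 5.

No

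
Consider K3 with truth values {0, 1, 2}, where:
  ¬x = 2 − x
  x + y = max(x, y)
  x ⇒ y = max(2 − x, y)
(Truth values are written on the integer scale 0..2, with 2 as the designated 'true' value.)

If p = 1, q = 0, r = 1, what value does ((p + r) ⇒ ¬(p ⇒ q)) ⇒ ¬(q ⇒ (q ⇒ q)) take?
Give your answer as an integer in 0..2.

1

p + r = 1 + 1 = 1
p ⇒ q = 1 ⇒ 0 = 1
¬(p ⇒ q) = ¬1 = 1
(p + r) ⇒ ¬(p ⇒ q) = 1 ⇒ 1 = 1
q ⇒ q = 0 ⇒ 0 = 2
q ⇒ (q ⇒ q) = 0 ⇒ 2 = 2
¬(q ⇒ (q ⇒ q)) = ¬2 = 0
((p + r) ⇒ ¬(p ⇒ q)) ⇒ ¬(q ⇒ (q ⇒ q)) = 1 ⇒ 0 = 1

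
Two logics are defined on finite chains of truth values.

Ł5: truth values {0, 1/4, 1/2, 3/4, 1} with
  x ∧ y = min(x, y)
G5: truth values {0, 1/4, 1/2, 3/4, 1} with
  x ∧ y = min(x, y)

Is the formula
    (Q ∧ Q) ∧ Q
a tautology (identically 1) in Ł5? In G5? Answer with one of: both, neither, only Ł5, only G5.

neither

In Ł5: at Q = 0 the value is 0 — not a tautology.
In G5: at Q = 0 the value is 0 — not a tautology.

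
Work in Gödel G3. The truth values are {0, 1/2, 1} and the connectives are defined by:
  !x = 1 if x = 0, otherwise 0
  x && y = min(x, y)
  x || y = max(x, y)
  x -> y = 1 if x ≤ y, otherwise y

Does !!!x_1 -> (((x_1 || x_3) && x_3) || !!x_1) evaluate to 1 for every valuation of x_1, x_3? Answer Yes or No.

No

Counterexample: take x_1 = 0, x_3 = 0.
!x_1 = !0 = 1
!!x_1 = !1 = 0
!!!x_1 = !0 = 1
x_1 || x_3 = 0 || 0 = 0
(x_1 || x_3) && x_3 = 0 && 0 = 0
!x_1 = !0 = 1
!!x_1 = !1 = 0
((x_1 || x_3) && x_3) || !!x_1 = 0 || 0 = 0
!!!x_1 -> (((x_1 || x_3) && x_3) || !!x_1) = 1 -> 0 = 0
This gives 0 ≠ 1.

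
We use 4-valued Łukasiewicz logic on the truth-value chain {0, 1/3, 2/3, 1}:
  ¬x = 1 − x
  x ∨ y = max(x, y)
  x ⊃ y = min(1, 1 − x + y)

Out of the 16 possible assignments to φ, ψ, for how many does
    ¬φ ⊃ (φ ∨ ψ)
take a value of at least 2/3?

14

φ = 0, ψ = 0 ↦ 0  <
φ = 0, ψ = 1/3 ↦ 1/3  <
φ = 0, ψ = 2/3 ↦ 2/3  ≥
φ = 0, ψ = 1 ↦ 1  ≥
φ = 1/3, ψ = 0 ↦ 2/3  ≥
φ = 1/3, ψ = 1/3 ↦ 2/3  ≥
φ = 1/3, ψ = 2/3 ↦ 1  ≥
φ = 1/3, ψ = 1 ↦ 1  ≥
φ = 2/3, ψ = 0 ↦ 1  ≥
φ = 2/3, ψ = 1/3 ↦ 1  ≥
φ = 2/3, ψ = 2/3 ↦ 1  ≥
φ = 2/3, ψ = 1 ↦ 1  ≥
φ = 1, ψ = 0 ↦ 1  ≥
φ = 1, ψ = 1/3 ↦ 1  ≥
φ = 1, ψ = 2/3 ↦ 1  ≥
φ = 1, ψ = 1 ↦ 1  ≥
So 14 of the 16 assignments meet the threshold.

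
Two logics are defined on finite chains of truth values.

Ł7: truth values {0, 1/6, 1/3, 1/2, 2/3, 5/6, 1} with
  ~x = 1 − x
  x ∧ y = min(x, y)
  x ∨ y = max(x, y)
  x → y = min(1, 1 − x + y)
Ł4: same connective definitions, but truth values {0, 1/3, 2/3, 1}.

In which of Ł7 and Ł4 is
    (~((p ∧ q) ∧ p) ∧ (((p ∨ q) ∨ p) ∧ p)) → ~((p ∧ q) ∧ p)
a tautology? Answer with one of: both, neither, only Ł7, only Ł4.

In Ł7: every assignment gives 1 — tautology.
In Ł4: every assignment gives 1 — tautology.

both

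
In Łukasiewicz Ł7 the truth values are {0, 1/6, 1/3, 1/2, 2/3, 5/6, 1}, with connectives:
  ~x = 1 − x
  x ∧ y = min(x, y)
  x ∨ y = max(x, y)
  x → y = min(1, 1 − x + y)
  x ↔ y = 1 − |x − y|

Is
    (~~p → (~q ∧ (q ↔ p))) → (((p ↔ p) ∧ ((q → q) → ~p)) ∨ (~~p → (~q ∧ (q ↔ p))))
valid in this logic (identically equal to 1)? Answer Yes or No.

At p = 5/6, q = 1/3, for instance:
~p = ~5/6 = 1/6
~~p = ~1/6 = 5/6
~q = ~1/3 = 2/3
q ↔ p = 1/3 ↔ 5/6 = 1/2
~q ∧ (q ↔ p) = 2/3 ∧ 1/2 = 1/2
~~p → (~q ∧ (q ↔ p)) = 5/6 → 1/2 = 2/3
p ↔ p = 5/6 ↔ 5/6 = 1
q → q = 1/3 → 1/3 = 1
~p = ~5/6 = 1/6
(q → q) → ~p = 1 → 1/6 = 1/6
(p ↔ p) ∧ ((q → q) → ~p) = 1 ∧ 1/6 = 1/6
((p ↔ p) ∧ ((q → q) → ~p)) ∨ (~~p → (~q ∧ (q ↔ p))) = 1/6 ∨ 2/3 = 2/3
(~~p → (~q ∧ (q ↔ p))) → (((p ↔ p) ∧ ((q → q) → ~p)) ∨ (~~p → (~q ∧ (q ↔ p)))) = 2/3 → 2/3 = 1
and checking the remaining 48 assignments likewise gives ≥ 1 in every case.

Yes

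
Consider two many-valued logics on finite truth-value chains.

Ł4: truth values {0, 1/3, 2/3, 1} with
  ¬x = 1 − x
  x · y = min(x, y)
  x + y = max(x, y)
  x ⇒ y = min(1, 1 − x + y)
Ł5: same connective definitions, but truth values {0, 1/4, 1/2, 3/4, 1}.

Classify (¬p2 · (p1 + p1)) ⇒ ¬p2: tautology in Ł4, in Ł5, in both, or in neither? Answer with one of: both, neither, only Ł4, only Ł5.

both

In Ł4: every assignment gives 1 — tautology.
In Ł5: every assignment gives 1 — tautology.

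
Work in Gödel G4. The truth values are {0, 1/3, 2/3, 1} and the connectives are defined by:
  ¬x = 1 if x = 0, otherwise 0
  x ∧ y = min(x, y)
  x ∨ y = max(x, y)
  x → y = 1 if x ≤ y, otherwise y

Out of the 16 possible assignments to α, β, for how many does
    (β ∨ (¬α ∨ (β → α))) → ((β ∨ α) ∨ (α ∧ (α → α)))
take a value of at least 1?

8

α = 0, β = 0 ↦ 0  <
α = 0, β = 1/3 ↦ 1/3  <
α = 0, β = 2/3 ↦ 2/3  <
α = 0, β = 1 ↦ 1  ≥
α = 1/3, β = 0 ↦ 1/3  <
α = 1/3, β = 1/3 ↦ 1/3  <
α = 1/3, β = 2/3 ↦ 1  ≥
α = 1/3, β = 1 ↦ 1  ≥
α = 2/3, β = 0 ↦ 2/3  <
α = 2/3, β = 1/3 ↦ 2/3  <
α = 2/3, β = 2/3 ↦ 2/3  <
α = 2/3, β = 1 ↦ 1  ≥
α = 1, β = 0 ↦ 1  ≥
α = 1, β = 1/3 ↦ 1  ≥
α = 1, β = 2/3 ↦ 1  ≥
α = 1, β = 1 ↦ 1  ≥
So 8 of the 16 assignments meet the threshold.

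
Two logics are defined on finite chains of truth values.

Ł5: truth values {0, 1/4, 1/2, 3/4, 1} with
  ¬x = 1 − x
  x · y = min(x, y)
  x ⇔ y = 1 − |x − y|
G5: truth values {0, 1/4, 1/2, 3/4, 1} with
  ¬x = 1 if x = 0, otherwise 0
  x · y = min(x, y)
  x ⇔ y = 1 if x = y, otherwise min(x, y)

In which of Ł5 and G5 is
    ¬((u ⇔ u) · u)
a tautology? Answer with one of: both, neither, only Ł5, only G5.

In Ł5: at u = 1/4 the value is 3/4 — not a tautology.
In G5: at u = 1/4 the value is 0 — not a tautology.

neither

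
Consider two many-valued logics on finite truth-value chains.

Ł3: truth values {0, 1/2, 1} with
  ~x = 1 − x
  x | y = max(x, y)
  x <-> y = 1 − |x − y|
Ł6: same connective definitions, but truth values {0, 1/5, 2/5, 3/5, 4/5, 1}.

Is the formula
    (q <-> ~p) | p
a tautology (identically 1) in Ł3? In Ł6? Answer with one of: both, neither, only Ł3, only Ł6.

neither

In Ł3: at p = 0, q = 0 the value is 0 — not a tautology.
In Ł6: at p = 0, q = 0 the value is 0 — not a tautology.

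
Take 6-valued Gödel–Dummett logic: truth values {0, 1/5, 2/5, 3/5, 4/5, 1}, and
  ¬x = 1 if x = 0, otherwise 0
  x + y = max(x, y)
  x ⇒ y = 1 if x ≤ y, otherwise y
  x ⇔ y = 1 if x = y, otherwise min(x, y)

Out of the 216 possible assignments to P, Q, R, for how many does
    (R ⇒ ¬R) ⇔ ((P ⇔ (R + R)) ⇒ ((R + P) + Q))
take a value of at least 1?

31

value 1: 31 assignments (counts)
value 4/5: 1 assignment
value 3/5: 1 assignment
value 2/5: 1 assignment
value 1/5: 1 assignment
value 0: 181 assignments
So 31 of the 216 assignments meet the threshold.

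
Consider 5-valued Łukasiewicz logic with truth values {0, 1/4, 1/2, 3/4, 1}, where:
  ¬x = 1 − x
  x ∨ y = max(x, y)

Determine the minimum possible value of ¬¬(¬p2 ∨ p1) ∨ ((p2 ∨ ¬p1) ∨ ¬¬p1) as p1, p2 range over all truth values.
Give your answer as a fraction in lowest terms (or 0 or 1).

Take p1 = 1/2, p2 = 1/2:
¬p2 = ¬1/2 = 1/2
¬p2 ∨ p1 = 1/2 ∨ 1/2 = 1/2
¬(¬p2 ∨ p1) = ¬1/2 = 1/2
¬¬(¬p2 ∨ p1) = ¬1/2 = 1/2
¬p1 = ¬1/2 = 1/2
p2 ∨ ¬p1 = 1/2 ∨ 1/2 = 1/2
¬p1 = ¬1/2 = 1/2
¬¬p1 = ¬1/2 = 1/2
(p2 ∨ ¬p1) ∨ ¬¬p1 = 1/2 ∨ 1/2 = 1/2
¬¬(¬p2 ∨ p1) ∨ ((p2 ∨ ¬p1) ∨ ¬¬p1) = 1/2 ∨ 1/2 = 1/2
No assignment yields a value below 1/2, so this is the minimum.

1/2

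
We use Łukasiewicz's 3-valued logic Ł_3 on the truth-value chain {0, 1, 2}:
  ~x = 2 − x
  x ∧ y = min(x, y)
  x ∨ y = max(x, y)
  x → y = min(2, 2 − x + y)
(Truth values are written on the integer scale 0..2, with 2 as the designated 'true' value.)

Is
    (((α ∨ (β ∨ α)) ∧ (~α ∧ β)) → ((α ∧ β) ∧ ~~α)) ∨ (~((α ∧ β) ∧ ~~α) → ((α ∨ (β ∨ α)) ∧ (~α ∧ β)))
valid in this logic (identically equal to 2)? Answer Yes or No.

Counterexample: take α = 0, β = 1.
β ∨ α = 1 ∨ 0 = 1
α ∨ (β ∨ α) = 0 ∨ 1 = 1
~α = ~0 = 2
~α ∧ β = 2 ∧ 1 = 1
(α ∨ (β ∨ α)) ∧ (~α ∧ β) = 1 ∧ 1 = 1
α ∧ β = 0 ∧ 1 = 0
~α = ~0 = 2
~~α = ~2 = 0
(α ∧ β) ∧ ~~α = 0 ∧ 0 = 0
((α ∨ (β ∨ α)) ∧ (~α ∧ β)) → ((α ∧ β) ∧ ~~α) = 1 → 0 = 1
α ∧ β = 0 ∧ 1 = 0
~α = ~0 = 2
~~α = ~2 = 0
(α ∧ β) ∧ ~~α = 0 ∧ 0 = 0
~((α ∧ β) ∧ ~~α) = ~0 = 2
β ∨ α = 1 ∨ 0 = 1
α ∨ (β ∨ α) = 0 ∨ 1 = 1
~α = ~0 = 2
~α ∧ β = 2 ∧ 1 = 1
(α ∨ (β ∨ α)) ∧ (~α ∧ β) = 1 ∧ 1 = 1
~((α ∧ β) ∧ ~~α) → ((α ∨ (β ∨ α)) ∧ (~α ∧ β)) = 2 → 1 = 1
(((α ∨ (β ∨ α)) ∧ (~α ∧ β)) → ((α ∧ β) ∧ ~~α)) ∨ (~((α ∧ β) ∧ ~~α) → ((α ∨ (β ∨ α)) ∧ (~α ∧ β))) = 1 ∨ 1 = 1
This gives 1 ≠ 2.

No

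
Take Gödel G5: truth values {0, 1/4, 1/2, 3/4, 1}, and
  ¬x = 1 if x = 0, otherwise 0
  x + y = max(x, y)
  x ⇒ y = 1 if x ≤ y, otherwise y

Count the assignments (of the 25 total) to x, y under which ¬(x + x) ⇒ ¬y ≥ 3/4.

21

value 1: 21 assignments (counts)
value 0: 4 assignments
So 21 of the 25 assignments meet the threshold.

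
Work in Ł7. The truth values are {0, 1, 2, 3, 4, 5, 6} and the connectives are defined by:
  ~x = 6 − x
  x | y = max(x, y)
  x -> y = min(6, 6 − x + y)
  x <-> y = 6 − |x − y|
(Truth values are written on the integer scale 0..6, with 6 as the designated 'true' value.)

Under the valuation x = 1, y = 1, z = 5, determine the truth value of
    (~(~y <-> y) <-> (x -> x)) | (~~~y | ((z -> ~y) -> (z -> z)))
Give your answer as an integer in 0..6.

6

~y = ~1 = 5
~y <-> y = 5 <-> 1 = 2
~(~y <-> y) = ~2 = 4
x -> x = 1 -> 1 = 6
~(~y <-> y) <-> (x -> x) = 4 <-> 6 = 4
~y = ~1 = 5
~~y = ~5 = 1
~~~y = ~1 = 5
~y = ~1 = 5
z -> ~y = 5 -> 5 = 6
z -> z = 5 -> 5 = 6
(z -> ~y) -> (z -> z) = 6 -> 6 = 6
~~~y | ((z -> ~y) -> (z -> z)) = 5 | 6 = 6
(~(~y <-> y) <-> (x -> x)) | (~~~y | ((z -> ~y) -> (z -> z))) = 4 | 6 = 6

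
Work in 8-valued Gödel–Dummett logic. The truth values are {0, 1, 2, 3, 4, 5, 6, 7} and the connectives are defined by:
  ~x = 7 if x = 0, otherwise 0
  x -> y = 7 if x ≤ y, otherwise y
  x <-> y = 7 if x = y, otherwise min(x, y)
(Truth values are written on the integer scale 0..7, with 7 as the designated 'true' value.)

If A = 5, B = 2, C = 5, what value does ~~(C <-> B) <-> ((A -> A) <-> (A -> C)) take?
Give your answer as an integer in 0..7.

C <-> B = 5 <-> 2 = 2
~(C <-> B) = ~2 = 0
~~(C <-> B) = ~0 = 7
A -> A = 5 -> 5 = 7
A -> C = 5 -> 5 = 7
(A -> A) <-> (A -> C) = 7 <-> 7 = 7
~~(C <-> B) <-> ((A -> A) <-> (A -> C)) = 7 <-> 7 = 7

7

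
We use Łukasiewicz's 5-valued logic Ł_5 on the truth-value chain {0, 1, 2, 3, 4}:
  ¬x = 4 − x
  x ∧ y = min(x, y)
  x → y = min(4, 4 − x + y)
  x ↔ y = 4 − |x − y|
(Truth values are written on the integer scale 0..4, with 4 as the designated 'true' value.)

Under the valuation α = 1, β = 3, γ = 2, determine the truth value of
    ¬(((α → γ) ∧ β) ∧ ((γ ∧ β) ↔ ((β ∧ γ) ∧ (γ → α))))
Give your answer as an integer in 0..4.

1

α → γ = 1 → 2 = 4
(α → γ) ∧ β = 4 ∧ 3 = 3
γ ∧ β = 2 ∧ 3 = 2
β ∧ γ = 3 ∧ 2 = 2
γ → α = 2 → 1 = 3
(β ∧ γ) ∧ (γ → α) = 2 ∧ 3 = 2
(γ ∧ β) ↔ ((β ∧ γ) ∧ (γ → α)) = 2 ↔ 2 = 4
((α → γ) ∧ β) ∧ ((γ ∧ β) ↔ ((β ∧ γ) ∧ (γ → α))) = 3 ∧ 4 = 3
¬(((α → γ) ∧ β) ∧ ((γ ∧ β) ↔ ((β ∧ γ) ∧ (γ → α)))) = ¬3 = 1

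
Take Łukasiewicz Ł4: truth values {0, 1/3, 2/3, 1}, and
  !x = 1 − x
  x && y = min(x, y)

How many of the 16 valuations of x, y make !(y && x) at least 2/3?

12

x = 0, y = 0 ↦ 1  ≥
x = 0, y = 1/3 ↦ 1  ≥
x = 0, y = 2/3 ↦ 1  ≥
x = 0, y = 1 ↦ 1  ≥
x = 1/3, y = 0 ↦ 1  ≥
x = 1/3, y = 1/3 ↦ 2/3  ≥
x = 1/3, y = 2/3 ↦ 2/3  ≥
x = 1/3, y = 1 ↦ 2/3  ≥
x = 2/3, y = 0 ↦ 1  ≥
x = 2/3, y = 1/3 ↦ 2/3  ≥
x = 2/3, y = 2/3 ↦ 1/3  <
x = 2/3, y = 1 ↦ 1/3  <
x = 1, y = 0 ↦ 1  ≥
x = 1, y = 1/3 ↦ 2/3  ≥
x = 1, y = 2/3 ↦ 1/3  <
x = 1, y = 1 ↦ 0  <
So 12 of the 16 assignments meet the threshold.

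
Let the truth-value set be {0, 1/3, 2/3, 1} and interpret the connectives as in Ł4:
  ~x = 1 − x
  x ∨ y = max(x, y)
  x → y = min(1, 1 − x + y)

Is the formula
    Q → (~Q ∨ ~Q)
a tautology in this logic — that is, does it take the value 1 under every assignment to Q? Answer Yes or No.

No

Counterexample: take Q = 2/3.
~Q = ~2/3 = 1/3
~Q = ~2/3 = 1/3
~Q ∨ ~Q = 1/3 ∨ 1/3 = 1/3
Q → (~Q ∨ ~Q) = 2/3 → 1/3 = 2/3
This gives 2/3 ≠ 1.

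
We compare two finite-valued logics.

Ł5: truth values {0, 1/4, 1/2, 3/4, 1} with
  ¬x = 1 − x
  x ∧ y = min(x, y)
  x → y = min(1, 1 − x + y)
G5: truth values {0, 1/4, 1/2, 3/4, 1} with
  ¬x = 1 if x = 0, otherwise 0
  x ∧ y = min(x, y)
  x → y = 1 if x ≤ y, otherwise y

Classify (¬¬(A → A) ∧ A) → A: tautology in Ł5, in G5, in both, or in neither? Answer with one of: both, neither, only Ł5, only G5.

In Ł5: every assignment gives 1 — tautology.
In G5: every assignment gives 1 — tautology.

both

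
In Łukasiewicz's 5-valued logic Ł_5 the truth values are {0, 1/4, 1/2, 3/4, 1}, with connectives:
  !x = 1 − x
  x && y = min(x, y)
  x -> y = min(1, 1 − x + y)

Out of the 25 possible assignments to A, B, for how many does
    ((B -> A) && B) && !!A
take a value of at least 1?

1

value 1: 1 assignment (counts)
value 3/4: 3 assignments
value 1/2: 5 assignments
value 1/4: 7 assignments
value 0: 9 assignments
So 1 of the 25 assignments meets the threshold.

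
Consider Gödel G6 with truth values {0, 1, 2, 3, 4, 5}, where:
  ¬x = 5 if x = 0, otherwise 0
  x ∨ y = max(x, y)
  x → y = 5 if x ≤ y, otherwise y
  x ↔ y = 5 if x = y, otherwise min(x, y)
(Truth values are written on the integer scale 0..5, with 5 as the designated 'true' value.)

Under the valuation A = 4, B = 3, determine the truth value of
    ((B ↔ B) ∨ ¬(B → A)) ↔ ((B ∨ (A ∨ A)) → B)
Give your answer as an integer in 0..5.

3

B ↔ B = 3 ↔ 3 = 5
B → A = 3 → 4 = 5
¬(B → A) = ¬5 = 0
(B ↔ B) ∨ ¬(B → A) = 5 ∨ 0 = 5
A ∨ A = 4 ∨ 4 = 4
B ∨ (A ∨ A) = 3 ∨ 4 = 4
(B ∨ (A ∨ A)) → B = 4 → 3 = 3
((B ↔ B) ∨ ¬(B → A)) ↔ ((B ∨ (A ∨ A)) → B) = 5 ↔ 3 = 3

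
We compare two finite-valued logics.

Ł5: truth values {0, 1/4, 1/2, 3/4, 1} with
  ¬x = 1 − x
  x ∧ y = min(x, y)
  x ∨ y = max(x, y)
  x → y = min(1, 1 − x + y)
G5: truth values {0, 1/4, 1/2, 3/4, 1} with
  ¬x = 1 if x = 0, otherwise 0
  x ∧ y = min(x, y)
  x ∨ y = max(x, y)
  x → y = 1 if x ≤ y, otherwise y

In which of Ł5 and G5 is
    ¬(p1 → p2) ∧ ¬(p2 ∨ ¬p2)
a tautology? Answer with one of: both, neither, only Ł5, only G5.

neither

In Ł5: at p1 = 0, p2 = 0 the value is 0 — not a tautology.
In G5: at p1 = 0, p2 = 0 the value is 0 — not a tautology.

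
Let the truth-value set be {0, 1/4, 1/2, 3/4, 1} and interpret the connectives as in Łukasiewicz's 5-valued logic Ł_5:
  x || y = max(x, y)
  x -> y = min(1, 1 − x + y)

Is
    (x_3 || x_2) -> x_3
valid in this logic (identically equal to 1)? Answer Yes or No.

Counterexample: take x_2 = 1/4, x_3 = 0.
x_3 || x_2 = 0 || 1/4 = 1/4
(x_3 || x_2) -> x_3 = 1/4 -> 0 = 3/4
This gives 3/4 ≠ 1.

No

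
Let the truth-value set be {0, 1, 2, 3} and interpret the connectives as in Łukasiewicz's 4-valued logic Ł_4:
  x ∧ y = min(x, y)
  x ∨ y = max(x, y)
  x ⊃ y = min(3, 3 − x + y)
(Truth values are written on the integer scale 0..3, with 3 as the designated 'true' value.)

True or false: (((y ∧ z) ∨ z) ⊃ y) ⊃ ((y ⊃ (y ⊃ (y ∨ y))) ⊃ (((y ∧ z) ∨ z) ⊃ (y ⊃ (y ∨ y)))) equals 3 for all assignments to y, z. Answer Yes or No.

y = 0, z = 0 ↦ 3
y = 0, z = 1 ↦ 3
y = 0, z = 2 ↦ 3
y = 0, z = 3 ↦ 3
y = 1, z = 0 ↦ 3
y = 1, z = 1 ↦ 3
y = 1, z = 2 ↦ 3
y = 1, z = 3 ↦ 3
y = 2, z = 0 ↦ 3
y = 2, z = 1 ↦ 3
y = 2, z = 2 ↦ 3
y = 2, z = 3 ↦ 3
y = 3, z = 0 ↦ 3
y = 3, z = 1 ↦ 3
y = 3, z = 2 ↦ 3
y = 3, z = 3 ↦ 3
Every assignment gives a value ≥ 3.

Yes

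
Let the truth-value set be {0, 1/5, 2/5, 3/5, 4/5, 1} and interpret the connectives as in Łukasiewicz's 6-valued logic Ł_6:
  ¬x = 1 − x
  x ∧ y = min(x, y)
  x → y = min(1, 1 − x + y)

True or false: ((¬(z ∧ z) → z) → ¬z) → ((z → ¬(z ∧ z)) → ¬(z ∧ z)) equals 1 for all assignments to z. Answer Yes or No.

Counterexample: take z = 1/5.
z ∧ z = 1/5 ∧ 1/5 = 1/5
¬(z ∧ z) = ¬1/5 = 4/5
¬(z ∧ z) → z = 4/5 → 1/5 = 2/5
¬z = ¬1/5 = 4/5
(¬(z ∧ z) → z) → ¬z = 2/5 → 4/5 = 1
z ∧ z = 1/5 ∧ 1/5 = 1/5
¬(z ∧ z) = ¬1/5 = 4/5
z → ¬(z ∧ z) = 1/5 → 4/5 = 1
z ∧ z = 1/5 ∧ 1/5 = 1/5
¬(z ∧ z) = ¬1/5 = 4/5
(z → ¬(z ∧ z)) → ¬(z ∧ z) = 1 → 4/5 = 4/5
((¬(z ∧ z) → z) → ¬z) → ((z → ¬(z ∧ z)) → ¬(z ∧ z)) = 1 → 4/5 = 4/5
This gives 4/5 ≠ 1.

No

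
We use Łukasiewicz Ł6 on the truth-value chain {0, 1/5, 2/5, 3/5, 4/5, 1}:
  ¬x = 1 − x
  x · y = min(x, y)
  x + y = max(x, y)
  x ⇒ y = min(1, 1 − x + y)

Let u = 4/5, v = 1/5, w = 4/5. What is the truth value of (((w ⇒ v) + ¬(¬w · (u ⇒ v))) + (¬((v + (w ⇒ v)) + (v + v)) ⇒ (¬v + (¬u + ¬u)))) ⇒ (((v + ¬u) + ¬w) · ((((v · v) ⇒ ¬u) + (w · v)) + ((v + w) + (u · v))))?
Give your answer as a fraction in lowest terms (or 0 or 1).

1/5

w ⇒ v = 4/5 ⇒ 1/5 = 2/5
¬w = ¬4/5 = 1/5
u ⇒ v = 4/5 ⇒ 1/5 = 2/5
¬w · (u ⇒ v) = 1/5 · 2/5 = 1/5
¬(¬w · (u ⇒ v)) = ¬1/5 = 4/5
(w ⇒ v) + ¬(¬w · (u ⇒ v)) = 2/5 + 4/5 = 4/5
w ⇒ v = 4/5 ⇒ 1/5 = 2/5
v + (w ⇒ v) = 1/5 + 2/5 = 2/5
v + v = 1/5 + 1/5 = 1/5
(v + (w ⇒ v)) + (v + v) = 2/5 + 1/5 = 2/5
¬((v + (w ⇒ v)) + (v + v)) = ¬2/5 = 3/5
¬v = ¬1/5 = 4/5
¬u = ¬4/5 = 1/5
¬u = ¬4/5 = 1/5
¬u + ¬u = 1/5 + 1/5 = 1/5
¬v + (¬u + ¬u) = 4/5 + 1/5 = 4/5
¬((v + (w ⇒ v)) + (v + v)) ⇒ (¬v + (¬u + ¬u)) = 3/5 ⇒ 4/5 = 1
((w ⇒ v) + ¬(¬w · (u ⇒ v))) + (¬((v + (w ⇒ v)) + (v + v)) ⇒ (¬v + (¬u + ¬u))) = 4/5 + 1 = 1
¬u = ¬4/5 = 1/5
v + ¬u = 1/5 + 1/5 = 1/5
¬w = ¬4/5 = 1/5
(v + ¬u) + ¬w = 1/5 + 1/5 = 1/5
v · v = 1/5 · 1/5 = 1/5
¬u = ¬4/5 = 1/5
(v · v) ⇒ ¬u = 1/5 ⇒ 1/5 = 1
w · v = 4/5 · 1/5 = 1/5
((v · v) ⇒ ¬u) + (w · v) = 1 + 1/5 = 1
v + w = 1/5 + 4/5 = 4/5
u · v = 4/5 · 1/5 = 1/5
(v + w) + (u · v) = 4/5 + 1/5 = 4/5
(((v · v) ⇒ ¬u) + (w · v)) + ((v + w) + (u · v)) = 1 + 4/5 = 1
((v + ¬u) + ¬w) · ((((v · v) ⇒ ¬u) + (w · v)) + ((v + w) + (u · v))) = 1/5 · 1 = 1/5
(((w ⇒ v) + ¬(¬w · (u ⇒ v))) + (¬((v + (w ⇒ v)) + (v + v)) ⇒ (¬v + (¬u + ¬u)))) ⇒ (((v + ¬u) + ¬w) · ((((v · v) ⇒ ¬u) + (w · v)) + ((v + w) + (u · v)))) = 1 ⇒ 1/5 = 1/5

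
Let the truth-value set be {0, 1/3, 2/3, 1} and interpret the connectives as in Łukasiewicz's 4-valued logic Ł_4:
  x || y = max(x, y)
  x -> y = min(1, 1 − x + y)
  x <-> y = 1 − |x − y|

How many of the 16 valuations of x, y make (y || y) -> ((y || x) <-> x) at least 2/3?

x = 0, y = 0 ↦ 1  ≥
x = 0, y = 1/3 ↦ 1  ≥
x = 0, y = 2/3 ↦ 2/3  ≥
x = 0, y = 1 ↦ 0  <
x = 1/3, y = 0 ↦ 1  ≥
x = 1/3, y = 1/3 ↦ 1  ≥
x = 1/3, y = 2/3 ↦ 1  ≥
x = 1/3, y = 1 ↦ 1/3  <
x = 2/3, y = 0 ↦ 1  ≥
x = 2/3, y = 1/3 ↦ 1  ≥
x = 2/3, y = 2/3 ↦ 1  ≥
x = 2/3, y = 1 ↦ 2/3  ≥
x = 1, y = 0 ↦ 1  ≥
x = 1, y = 1/3 ↦ 1  ≥
x = 1, y = 2/3 ↦ 1  ≥
x = 1, y = 1 ↦ 1  ≥
So 14 of the 16 assignments meet the threshold.

14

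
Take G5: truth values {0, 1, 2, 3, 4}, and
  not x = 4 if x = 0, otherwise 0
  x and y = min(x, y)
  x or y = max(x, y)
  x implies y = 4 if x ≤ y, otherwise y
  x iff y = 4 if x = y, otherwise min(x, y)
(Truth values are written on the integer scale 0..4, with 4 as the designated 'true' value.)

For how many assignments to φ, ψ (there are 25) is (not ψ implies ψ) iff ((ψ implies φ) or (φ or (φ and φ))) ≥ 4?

value 4: 10 assignments (counts)
value 3: 1 assignment
value 2: 2 assignments
value 1: 3 assignments
value 0: 9 assignments
So 10 of the 25 assignments meet the threshold.

10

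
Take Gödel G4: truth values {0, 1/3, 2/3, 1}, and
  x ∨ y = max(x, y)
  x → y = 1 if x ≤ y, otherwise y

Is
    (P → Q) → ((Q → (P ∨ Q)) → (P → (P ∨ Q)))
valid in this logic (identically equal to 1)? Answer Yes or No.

Yes

P = 0, Q = 0 ↦ 1
P = 0, Q = 1/3 ↦ 1
P = 0, Q = 2/3 ↦ 1
P = 0, Q = 1 ↦ 1
P = 1/3, Q = 0 ↦ 1
P = 1/3, Q = 1/3 ↦ 1
P = 1/3, Q = 2/3 ↦ 1
P = 1/3, Q = 1 ↦ 1
P = 2/3, Q = 0 ↦ 1
P = 2/3, Q = 1/3 ↦ 1
P = 2/3, Q = 2/3 ↦ 1
P = 2/3, Q = 1 ↦ 1
P = 1, Q = 0 ↦ 1
P = 1, Q = 1/3 ↦ 1
P = 1, Q = 2/3 ↦ 1
P = 1, Q = 1 ↦ 1
Every assignment gives a value ≥ 1.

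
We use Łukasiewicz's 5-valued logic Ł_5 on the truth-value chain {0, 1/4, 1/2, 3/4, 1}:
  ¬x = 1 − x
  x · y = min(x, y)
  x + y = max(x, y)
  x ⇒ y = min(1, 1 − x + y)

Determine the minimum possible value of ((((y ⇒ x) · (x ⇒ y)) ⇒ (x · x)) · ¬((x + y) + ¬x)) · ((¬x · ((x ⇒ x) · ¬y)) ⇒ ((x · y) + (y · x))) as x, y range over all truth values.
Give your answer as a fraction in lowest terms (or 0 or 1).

0

Take x = 0, y = 0:
y ⇒ x = 0 ⇒ 0 = 1
x ⇒ y = 0 ⇒ 0 = 1
(y ⇒ x) · (x ⇒ y) = 1 · 1 = 1
x · x = 0 · 0 = 0
((y ⇒ x) · (x ⇒ y)) ⇒ (x · x) = 1 ⇒ 0 = 0
x + y = 0 + 0 = 0
¬x = ¬0 = 1
(x + y) + ¬x = 0 + 1 = 1
¬((x + y) + ¬x) = ¬1 = 0
(((y ⇒ x) · (x ⇒ y)) ⇒ (x · x)) · ¬((x + y) + ¬x) = 0 · 0 = 0
¬x = ¬0 = 1
x ⇒ x = 0 ⇒ 0 = 1
¬y = ¬0 = 1
(x ⇒ x) · ¬y = 1 · 1 = 1
¬x · ((x ⇒ x) · ¬y) = 1 · 1 = 1
x · y = 0 · 0 = 0
y · x = 0 · 0 = 0
(x · y) + (y · x) = 0 + 0 = 0
(¬x · ((x ⇒ x) · ¬y)) ⇒ ((x · y) + (y · x)) = 1 ⇒ 0 = 0
((((y ⇒ x) · (x ⇒ y)) ⇒ (x · x)) · ¬((x + y) + ¬x)) · ((¬x · ((x ⇒ x) · ¬y)) ⇒ ((x · y) + (y · x))) = 0 · 0 = 0
No assignment yields a value below 0, so this is the minimum.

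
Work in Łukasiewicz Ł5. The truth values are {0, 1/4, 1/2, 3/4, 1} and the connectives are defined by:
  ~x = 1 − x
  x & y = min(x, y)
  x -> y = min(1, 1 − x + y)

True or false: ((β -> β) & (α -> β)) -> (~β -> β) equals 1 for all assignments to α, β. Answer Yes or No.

Counterexample: take α = 0, β = 0.
β -> β = 0 -> 0 = 1
α -> β = 0 -> 0 = 1
(β -> β) & (α -> β) = 1 & 1 = 1
~β = ~0 = 1
~β -> β = 1 -> 0 = 0
((β -> β) & (α -> β)) -> (~β -> β) = 1 -> 0 = 0
This gives 0 ≠ 1.

No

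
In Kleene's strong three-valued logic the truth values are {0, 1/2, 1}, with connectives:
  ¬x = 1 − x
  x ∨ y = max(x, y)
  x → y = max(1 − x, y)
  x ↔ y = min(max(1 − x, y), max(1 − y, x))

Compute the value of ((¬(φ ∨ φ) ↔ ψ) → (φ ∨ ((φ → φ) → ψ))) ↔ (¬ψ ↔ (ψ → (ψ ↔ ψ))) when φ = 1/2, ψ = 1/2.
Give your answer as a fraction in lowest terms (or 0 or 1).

1/2

φ ∨ φ = 1/2 ∨ 1/2 = 1/2
¬(φ ∨ φ) = ¬1/2 = 1/2
¬(φ ∨ φ) ↔ ψ = 1/2 ↔ 1/2 = 1/2
φ → φ = 1/2 → 1/2 = 1/2
(φ → φ) → ψ = 1/2 → 1/2 = 1/2
φ ∨ ((φ → φ) → ψ) = 1/2 ∨ 1/2 = 1/2
(¬(φ ∨ φ) ↔ ψ) → (φ ∨ ((φ → φ) → ψ)) = 1/2 → 1/2 = 1/2
¬ψ = ¬1/2 = 1/2
ψ ↔ ψ = 1/2 ↔ 1/2 = 1/2
ψ → (ψ ↔ ψ) = 1/2 → 1/2 = 1/2
¬ψ ↔ (ψ → (ψ ↔ ψ)) = 1/2 ↔ 1/2 = 1/2
((¬(φ ∨ φ) ↔ ψ) → (φ ∨ ((φ → φ) → ψ))) ↔ (¬ψ ↔ (ψ → (ψ ↔ ψ))) = 1/2 ↔ 1/2 = 1/2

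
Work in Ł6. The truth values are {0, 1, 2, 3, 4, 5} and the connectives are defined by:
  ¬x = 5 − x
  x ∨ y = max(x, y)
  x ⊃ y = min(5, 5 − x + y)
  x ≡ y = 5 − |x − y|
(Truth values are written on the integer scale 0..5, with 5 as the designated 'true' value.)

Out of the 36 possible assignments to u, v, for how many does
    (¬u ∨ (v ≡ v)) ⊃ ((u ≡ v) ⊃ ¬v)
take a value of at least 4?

value 5: 17 assignments (counts)
value 4: 7 assignments (counts)
value 3: 5 assignments
value 2: 4 assignments
value 1: 2 assignments
value 0: 1 assignment
So 24 of the 36 assignments meet the threshold.

24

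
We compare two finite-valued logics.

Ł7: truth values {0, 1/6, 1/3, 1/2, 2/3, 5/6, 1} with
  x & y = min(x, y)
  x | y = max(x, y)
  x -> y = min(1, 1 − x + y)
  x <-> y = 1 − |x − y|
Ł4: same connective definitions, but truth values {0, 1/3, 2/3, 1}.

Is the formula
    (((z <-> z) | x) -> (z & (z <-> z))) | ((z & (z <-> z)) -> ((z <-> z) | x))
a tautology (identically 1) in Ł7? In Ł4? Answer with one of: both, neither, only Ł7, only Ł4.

In Ł7: every assignment gives 1 — tautology.
In Ł4: every assignment gives 1 — tautology.

both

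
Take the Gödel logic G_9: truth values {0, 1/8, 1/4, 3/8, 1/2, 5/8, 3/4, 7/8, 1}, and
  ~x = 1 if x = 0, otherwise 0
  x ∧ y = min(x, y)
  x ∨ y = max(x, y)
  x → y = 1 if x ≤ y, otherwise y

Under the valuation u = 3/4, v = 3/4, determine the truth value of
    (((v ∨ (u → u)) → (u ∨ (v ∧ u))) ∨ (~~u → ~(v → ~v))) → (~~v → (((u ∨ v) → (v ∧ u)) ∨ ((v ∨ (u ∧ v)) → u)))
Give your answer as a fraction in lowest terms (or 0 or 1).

u → u = 3/4 → 3/4 = 1
v ∨ (u → u) = 3/4 ∨ 1 = 1
v ∧ u = 3/4 ∧ 3/4 = 3/4
u ∨ (v ∧ u) = 3/4 ∨ 3/4 = 3/4
(v ∨ (u → u)) → (u ∨ (v ∧ u)) = 1 → 3/4 = 3/4
~u = ~3/4 = 0
~~u = ~0 = 1
~v = ~3/4 = 0
v → ~v = 3/4 → 0 = 0
~(v → ~v) = ~0 = 1
~~u → ~(v → ~v) = 1 → 1 = 1
((v ∨ (u → u)) → (u ∨ (v ∧ u))) ∨ (~~u → ~(v → ~v)) = 3/4 ∨ 1 = 1
~v = ~3/4 = 0
~~v = ~0 = 1
u ∨ v = 3/4 ∨ 3/4 = 3/4
v ∧ u = 3/4 ∧ 3/4 = 3/4
(u ∨ v) → (v ∧ u) = 3/4 → 3/4 = 1
u ∧ v = 3/4 ∧ 3/4 = 3/4
v ∨ (u ∧ v) = 3/4 ∨ 3/4 = 3/4
(v ∨ (u ∧ v)) → u = 3/4 → 3/4 = 1
((u ∨ v) → (v ∧ u)) ∨ ((v ∨ (u ∧ v)) → u) = 1 ∨ 1 = 1
~~v → (((u ∨ v) → (v ∧ u)) ∨ ((v ∨ (u ∧ v)) → u)) = 1 → 1 = 1
(((v ∨ (u → u)) → (u ∨ (v ∧ u))) ∨ (~~u → ~(v → ~v))) → (~~v → (((u ∨ v) → (v ∧ u)) ∨ ((v ∨ (u ∧ v)) → u))) = 1 → 1 = 1

1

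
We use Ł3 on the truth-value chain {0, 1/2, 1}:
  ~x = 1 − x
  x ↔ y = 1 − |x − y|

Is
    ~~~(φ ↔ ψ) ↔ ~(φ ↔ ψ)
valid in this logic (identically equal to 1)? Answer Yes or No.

Yes

φ = 0, ψ = 0 ↦ 1
φ = 0, ψ = 1/2 ↦ 1
φ = 0, ψ = 1 ↦ 1
φ = 1/2, ψ = 0 ↦ 1
φ = 1/2, ψ = 1/2 ↦ 1
φ = 1/2, ψ = 1 ↦ 1
φ = 1, ψ = 0 ↦ 1
φ = 1, ψ = 1/2 ↦ 1
φ = 1, ψ = 1 ↦ 1
Every assignment gives a value ≥ 1.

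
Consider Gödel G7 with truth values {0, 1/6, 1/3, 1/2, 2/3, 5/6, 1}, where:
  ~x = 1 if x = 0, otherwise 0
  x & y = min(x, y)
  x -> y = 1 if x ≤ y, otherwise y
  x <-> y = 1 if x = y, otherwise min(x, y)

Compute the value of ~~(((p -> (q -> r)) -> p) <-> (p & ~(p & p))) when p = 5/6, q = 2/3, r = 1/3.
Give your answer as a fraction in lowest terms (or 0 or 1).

0

q -> r = 2/3 -> 1/3 = 1/3
p -> (q -> r) = 5/6 -> 1/3 = 1/3
(p -> (q -> r)) -> p = 1/3 -> 5/6 = 1
p & p = 5/6 & 5/6 = 5/6
~(p & p) = ~5/6 = 0
p & ~(p & p) = 5/6 & 0 = 0
((p -> (q -> r)) -> p) <-> (p & ~(p & p)) = 1 <-> 0 = 0
~(((p -> (q -> r)) -> p) <-> (p & ~(p & p))) = ~0 = 1
~~(((p -> (q -> r)) -> p) <-> (p & ~(p & p))) = ~1 = 0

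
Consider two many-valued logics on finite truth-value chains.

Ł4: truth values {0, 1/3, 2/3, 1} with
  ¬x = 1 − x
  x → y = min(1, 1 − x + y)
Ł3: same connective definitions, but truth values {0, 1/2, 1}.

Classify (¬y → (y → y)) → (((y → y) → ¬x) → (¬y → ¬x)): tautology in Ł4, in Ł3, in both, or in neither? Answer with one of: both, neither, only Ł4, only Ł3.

In Ł4: every assignment gives 1 — tautology.
In Ł3: every assignment gives 1 — tautology.

both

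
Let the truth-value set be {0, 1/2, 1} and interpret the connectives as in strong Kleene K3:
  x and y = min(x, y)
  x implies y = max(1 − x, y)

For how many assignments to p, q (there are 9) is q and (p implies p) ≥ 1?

p = 0, q = 0 ↦ 0  <
p = 0, q = 1/2 ↦ 1/2  <
p = 0, q = 1 ↦ 1  ≥
p = 1/2, q = 0 ↦ 0  <
p = 1/2, q = 1/2 ↦ 1/2  <
p = 1/2, q = 1 ↦ 1/2  <
p = 1, q = 0 ↦ 0  <
p = 1, q = 1/2 ↦ 1/2  <
p = 1, q = 1 ↦ 1  ≥
So 2 of the 9 assignments meet the threshold.

2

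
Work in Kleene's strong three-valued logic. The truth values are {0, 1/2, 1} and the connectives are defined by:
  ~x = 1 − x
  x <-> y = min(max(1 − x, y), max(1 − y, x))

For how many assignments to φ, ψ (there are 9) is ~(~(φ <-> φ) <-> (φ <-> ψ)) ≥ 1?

2

φ = 0, ψ = 0 ↦ 1  ≥
φ = 0, ψ = 1/2 ↦ 1/2  <
φ = 0, ψ = 1 ↦ 0  <
φ = 1/2, ψ = 0 ↦ 1/2  <
φ = 1/2, ψ = 1/2 ↦ 1/2  <
φ = 1/2, ψ = 1 ↦ 1/2  <
φ = 1, ψ = 0 ↦ 0  <
φ = 1, ψ = 1/2 ↦ 1/2  <
φ = 1, ψ = 1 ↦ 1  ≥
So 2 of the 9 assignments meet the threshold.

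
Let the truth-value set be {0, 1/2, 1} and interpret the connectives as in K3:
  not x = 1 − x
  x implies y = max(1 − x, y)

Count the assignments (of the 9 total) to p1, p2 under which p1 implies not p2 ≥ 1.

p1 = 0, p2 = 0 ↦ 1  ≥
p1 = 0, p2 = 1/2 ↦ 1  ≥
p1 = 0, p2 = 1 ↦ 1  ≥
p1 = 1/2, p2 = 0 ↦ 1  ≥
p1 = 1/2, p2 = 1/2 ↦ 1/2  <
p1 = 1/2, p2 = 1 ↦ 1/2  <
p1 = 1, p2 = 0 ↦ 1  ≥
p1 = 1, p2 = 1/2 ↦ 1/2  <
p1 = 1, p2 = 1 ↦ 0  <
So 5 of the 9 assignments meet the threshold.

5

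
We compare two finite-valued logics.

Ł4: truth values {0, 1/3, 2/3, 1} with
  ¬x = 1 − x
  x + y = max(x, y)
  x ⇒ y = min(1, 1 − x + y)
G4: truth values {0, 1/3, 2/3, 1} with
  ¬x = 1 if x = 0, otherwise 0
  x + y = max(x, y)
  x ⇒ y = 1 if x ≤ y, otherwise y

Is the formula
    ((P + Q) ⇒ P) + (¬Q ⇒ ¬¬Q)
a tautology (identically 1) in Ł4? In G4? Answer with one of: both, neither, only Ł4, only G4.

only G4

In Ł4: at P = 0, Q = 1/3 the value is 2/3 — not a tautology.
In G4: every assignment gives 1 — tautology.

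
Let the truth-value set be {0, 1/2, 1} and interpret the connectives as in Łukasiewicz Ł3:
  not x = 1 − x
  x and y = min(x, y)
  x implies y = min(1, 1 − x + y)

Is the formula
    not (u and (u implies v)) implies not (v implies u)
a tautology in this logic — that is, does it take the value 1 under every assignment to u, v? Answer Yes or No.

No

Counterexample: take u = 0, v = 0.
u implies v = 0 implies 0 = 1
u and (u implies v) = 0 and 1 = 0
not (u and (u implies v)) = not 0 = 1
v implies u = 0 implies 0 = 1
not (v implies u) = not 1 = 0
not (u and (u implies v)) implies not (v implies u) = 1 implies 0 = 0
This gives 0 ≠ 1.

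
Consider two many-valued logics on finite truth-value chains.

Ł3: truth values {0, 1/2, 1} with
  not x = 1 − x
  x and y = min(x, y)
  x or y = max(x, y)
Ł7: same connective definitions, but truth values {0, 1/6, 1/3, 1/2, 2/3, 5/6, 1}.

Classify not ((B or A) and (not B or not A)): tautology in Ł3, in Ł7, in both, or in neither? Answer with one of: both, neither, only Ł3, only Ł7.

In Ł3: at A = 0, B = 1/2 the value is 1/2 — not a tautology.
In Ł7: at A = 0, B = 1/6 the value is 5/6 — not a tautology.

neither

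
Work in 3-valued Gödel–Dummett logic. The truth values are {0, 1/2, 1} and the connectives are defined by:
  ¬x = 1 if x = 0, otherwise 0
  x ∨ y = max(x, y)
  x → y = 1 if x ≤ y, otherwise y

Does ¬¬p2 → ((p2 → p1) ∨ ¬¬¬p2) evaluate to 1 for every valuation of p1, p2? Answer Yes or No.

No

Counterexample: take p1 = 0, p2 = 1/2.
¬p2 = ¬1/2 = 0
¬¬p2 = ¬0 = 1
p2 → p1 = 1/2 → 0 = 0
¬p2 = ¬1/2 = 0
¬¬p2 = ¬0 = 1
¬¬¬p2 = ¬1 = 0
(p2 → p1) ∨ ¬¬¬p2 = 0 ∨ 0 = 0
¬¬p2 → ((p2 → p1) ∨ ¬¬¬p2) = 1 → 0 = 0
This gives 0 ≠ 1.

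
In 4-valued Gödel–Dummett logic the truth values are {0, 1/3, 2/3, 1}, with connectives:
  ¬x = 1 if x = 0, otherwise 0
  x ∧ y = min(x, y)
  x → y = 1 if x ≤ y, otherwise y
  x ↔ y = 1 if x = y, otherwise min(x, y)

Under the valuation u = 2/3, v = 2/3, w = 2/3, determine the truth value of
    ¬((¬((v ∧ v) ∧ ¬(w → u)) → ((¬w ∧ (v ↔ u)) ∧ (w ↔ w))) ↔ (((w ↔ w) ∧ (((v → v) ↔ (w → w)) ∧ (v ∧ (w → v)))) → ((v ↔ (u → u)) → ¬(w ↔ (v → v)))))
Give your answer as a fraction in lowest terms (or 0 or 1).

0

v ∧ v = 2/3 ∧ 2/3 = 2/3
w → u = 2/3 → 2/3 = 1
¬(w → u) = ¬1 = 0
(v ∧ v) ∧ ¬(w → u) = 2/3 ∧ 0 = 0
¬((v ∧ v) ∧ ¬(w → u)) = ¬0 = 1
¬w = ¬2/3 = 0
v ↔ u = 2/3 ↔ 2/3 = 1
¬w ∧ (v ↔ u) = 0 ∧ 1 = 0
w ↔ w = 2/3 ↔ 2/3 = 1
(¬w ∧ (v ↔ u)) ∧ (w ↔ w) = 0 ∧ 1 = 0
¬((v ∧ v) ∧ ¬(w → u)) → ((¬w ∧ (v ↔ u)) ∧ (w ↔ w)) = 1 → 0 = 0
w ↔ w = 2/3 ↔ 2/3 = 1
v → v = 2/3 → 2/3 = 1
w → w = 2/3 → 2/3 = 1
(v → v) ↔ (w → w) = 1 ↔ 1 = 1
w → v = 2/3 → 2/3 = 1
v ∧ (w → v) = 2/3 ∧ 1 = 2/3
((v → v) ↔ (w → w)) ∧ (v ∧ (w → v)) = 1 ∧ 2/3 = 2/3
(w ↔ w) ∧ (((v → v) ↔ (w → w)) ∧ (v ∧ (w → v))) = 1 ∧ 2/3 = 2/3
u → u = 2/3 → 2/3 = 1
v ↔ (u → u) = 2/3 ↔ 1 = 2/3
v → v = 2/3 → 2/3 = 1
w ↔ (v → v) = 2/3 ↔ 1 = 2/3
¬(w ↔ (v → v)) = ¬2/3 = 0
(v ↔ (u → u)) → ¬(w ↔ (v → v)) = 2/3 → 0 = 0
((w ↔ w) ∧ (((v → v) ↔ (w → w)) ∧ (v ∧ (w → v)))) → ((v ↔ (u → u)) → ¬(w ↔ (v → v))) = 2/3 → 0 = 0
(¬((v ∧ v) ∧ ¬(w → u)) → ((¬w ∧ (v ↔ u)) ∧ (w ↔ w))) ↔ (((w ↔ w) ∧ (((v → v) ↔ (w → w)) ∧ (v ∧ (w → v)))) → ((v ↔ (u → u)) → ¬(w ↔ (v → v)))) = 0 ↔ 0 = 1
¬((¬((v ∧ v) ∧ ¬(w → u)) → ((¬w ∧ (v ↔ u)) ∧ (w ↔ w))) ↔ (((w ↔ w) ∧ (((v → v) ↔ (w → w)) ∧ (v ∧ (w → v)))) → ((v ↔ (u → u)) → ¬(w ↔ (v → v))))) = ¬1 = 0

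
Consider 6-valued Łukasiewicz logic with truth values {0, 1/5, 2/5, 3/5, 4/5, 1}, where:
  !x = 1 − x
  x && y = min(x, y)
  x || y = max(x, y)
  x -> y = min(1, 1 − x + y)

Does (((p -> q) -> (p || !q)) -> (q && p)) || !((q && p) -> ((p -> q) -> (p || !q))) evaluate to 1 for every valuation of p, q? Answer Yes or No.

Counterexample: take p = 0, q = 0.
p -> q = 0 -> 0 = 1
!q = !0 = 1
p || !q = 0 || 1 = 1
(p -> q) -> (p || !q) = 1 -> 1 = 1
q && p = 0 && 0 = 0
((p -> q) -> (p || !q)) -> (q && p) = 1 -> 0 = 0
(q && p) -> ((p -> q) -> (p || !q)) = 0 -> 1 = 1
!((q && p) -> ((p -> q) -> (p || !q))) = !1 = 0
(((p -> q) -> (p || !q)) -> (q && p)) || !((q && p) -> ((p -> q) -> (p || !q))) = 0 || 0 = 0
This gives 0 ≠ 1.

No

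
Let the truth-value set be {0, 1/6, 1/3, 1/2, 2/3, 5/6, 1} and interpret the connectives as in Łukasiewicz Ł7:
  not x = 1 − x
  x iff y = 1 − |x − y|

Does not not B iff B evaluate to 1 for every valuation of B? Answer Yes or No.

Yes

B = 0 ↦ 1
B = 1/6 ↦ 1
B = 1/3 ↦ 1
B = 1/2 ↦ 1
B = 2/3 ↦ 1
B = 5/6 ↦ 1
B = 1 ↦ 1
Every assignment gives a value ≥ 1.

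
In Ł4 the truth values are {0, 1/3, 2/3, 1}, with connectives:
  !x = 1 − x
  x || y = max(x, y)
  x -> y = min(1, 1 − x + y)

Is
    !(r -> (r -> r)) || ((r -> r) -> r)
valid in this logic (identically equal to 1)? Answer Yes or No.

No

Counterexample: take r = 0.
r -> r = 0 -> 0 = 1
r -> (r -> r) = 0 -> 1 = 1
!(r -> (r -> r)) = !1 = 0
(r -> r) -> r = 1 -> 0 = 0
!(r -> (r -> r)) || ((r -> r) -> r) = 0 || 0 = 0
This gives 0 ≠ 1.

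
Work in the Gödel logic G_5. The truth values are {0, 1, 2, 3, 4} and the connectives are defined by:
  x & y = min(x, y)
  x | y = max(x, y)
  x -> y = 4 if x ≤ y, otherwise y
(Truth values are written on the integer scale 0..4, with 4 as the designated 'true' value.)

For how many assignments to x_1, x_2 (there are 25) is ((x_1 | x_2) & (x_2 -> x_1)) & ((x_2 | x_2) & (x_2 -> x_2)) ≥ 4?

value 4: 1 assignment (counts)
value 3: 3 assignments
value 2: 5 assignments
value 1: 7 assignments
value 0: 9 assignments
So 1 of the 25 assignments meets the threshold.

1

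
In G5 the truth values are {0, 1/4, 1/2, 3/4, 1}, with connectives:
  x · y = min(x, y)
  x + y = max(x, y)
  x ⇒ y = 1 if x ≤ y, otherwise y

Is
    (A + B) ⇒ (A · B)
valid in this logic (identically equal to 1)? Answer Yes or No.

Counterexample: take A = 0, B = 1/4.
A + B = 0 + 1/4 = 1/4
A · B = 0 · 1/4 = 0
(A + B) ⇒ (A · B) = 1/4 ⇒ 0 = 0
This gives 0 ≠ 1.

No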